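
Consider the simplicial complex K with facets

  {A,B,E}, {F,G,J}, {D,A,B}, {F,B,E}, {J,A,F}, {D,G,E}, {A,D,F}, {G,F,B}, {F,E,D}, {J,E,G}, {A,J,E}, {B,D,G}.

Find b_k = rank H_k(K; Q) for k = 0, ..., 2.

b_0 = 1, b_1 = 0, b_2 = 0.

Order the vertices as A < B < D < E < F < G < J. Listing each simplex with vertices in this order, K has dimension 2 with simplices:

  0-simplices (7): A, B, D, E, F, G, J
  1-simplices (18): AB, AD, AE, AF, AJ, BD, BE, BF, BG, DE, DF, DG, EF, EG, EJ, FG, FJ, GJ
  2-simplices (12): ABD, ABE, ADF, AEJ, AFJ, BDG, BEF, BFG, DEF, DEG, EGJ, FGJ

so the chain groups are C_0 ≅ Z^7, C_1 ≅ Z^18, C_2 ≅ Z^12.

∂_1: C_1 → C_0 maps an edge to its endpoints' difference, ∂[p,q] = q − p.
As a 7×18 matrix over Z this has rank 6, with invariant factors (1,1,1,1,1,1).

The boundary map ∂_2: C_2 → C_1 acts by ∂[p,q,r] = [q,r] − [p,r] + [p,q]. For instance
  ∂EGJ = GJ − EJ + EG,
  ∂FGJ = GJ − FJ + FG.
The resulting 18×12 matrix has rank 12, and its Smith normal form has invariant factors (1,1,1,1,1,1,1,1,1,1,1,2).

Now H_k = ker ∂_k / im ∂_{k+1}, so:

  H_0: rank C_0 − rank ∂_1 = 7 − 6 = 1, and the invariant factors of ∂_1 are all 1, so H_0 = Z.
  H_1: rank ker ∂_1 − rank ∂_2 = (18 − 6) − 12 = 0, and ∂_2 has invariant factor 2 > 1, so H_1 = Z/2.
  H_2: rank ker ∂_2 − rank ∂_3 = (12 − 12) − 0 = 0, and there is no ∂_3, so H_2 = 0.

As a check, the Euler characteristic is 7 − 18 + 12 = 1, which agrees with 1 − 0 + 0 = 1.

Hence the Betti numbers are b_0 = 1, b_1 = 0, b_2 = 0.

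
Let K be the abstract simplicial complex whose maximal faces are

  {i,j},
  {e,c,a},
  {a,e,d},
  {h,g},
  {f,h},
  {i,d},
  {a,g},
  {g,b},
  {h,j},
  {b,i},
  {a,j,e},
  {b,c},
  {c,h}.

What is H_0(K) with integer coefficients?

Order the vertices as a < b < c < d < e < f < g < h < i < j. Listing each simplex with vertices in this order, K has dimension 2 with simplices:

  0-simplices (10): a, b, c, d, e, f, g, h, i, j
  1-simplices (17): ac, ad, ae, ag, aj, bc, bg, bi, ce, ch, de, di, ej, fh, gh, hj, ij
  2-simplices (3): ace, ade, aej

so the chain groups are C_0 ≅ Z^10, C_1 ≅ Z^17, C_2 ≅ Z^3.

The boundary map ∂_1: C_1 → C_0 sends each edge [p,q] (with p < q) to q − p.
As a 10×17 matrix over Z this has rank 9, with invariant factors (1,1,1,1,1,1,1,1,1).

Boundary ∂_2: C_2 → C_1 sends each 2-simplex [p,q,r] to [q,r] − [p,r] + [p,q]. For instance
  ∂aej = ej − aj + ae,
  ∂ace = ce − ae + ac.
As a 17×3 matrix over Z this has rank 3, with invariant factors (1,1,1).

Computing H_k = (kernel of ∂_k) / (image of ∂_{k+1}):

  H_0: rank C_0 − rank ∂_1 = 10 − 9 = 1, and the invariant factors of ∂_1 are all 1, so H_0 = Z.

H_0 ≅ Z.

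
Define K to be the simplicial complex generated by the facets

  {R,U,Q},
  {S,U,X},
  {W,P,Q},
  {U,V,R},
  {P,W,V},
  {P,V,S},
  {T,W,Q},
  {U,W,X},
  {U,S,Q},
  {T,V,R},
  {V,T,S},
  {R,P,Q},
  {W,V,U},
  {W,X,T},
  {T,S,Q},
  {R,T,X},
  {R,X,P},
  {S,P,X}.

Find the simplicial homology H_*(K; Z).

K has 9 vertices, 27 edges, 18 triangles.
rank ∂_0 = 0, rank ∂_1 = 8 ⇒ b_0 = 9 − 0 − 8 = 1; all invariant factors of ∂_1 are 1 so no torsion. So H_0 ≅ Z.
rank ∂_1 = 8, rank ∂_2 = 17 ⇒ b_1 = 27 − 8 − 17 = 2; all invariant factors of ∂_2 are 1 so no torsion. So H_1 ≅ Z^2.
rank ∂_2 = 17, rank ∂_3 = 0 ⇒ b_2 = 18 − 17 − 0 = 1. So H_2 ≅ Z.

H_0 ≅ Z,  H_1 ≅ Z^2,  H_2 ≅ Z.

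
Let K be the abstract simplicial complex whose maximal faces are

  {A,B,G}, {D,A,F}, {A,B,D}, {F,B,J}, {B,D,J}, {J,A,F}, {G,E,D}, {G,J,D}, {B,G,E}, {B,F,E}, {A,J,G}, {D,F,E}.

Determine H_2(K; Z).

H_2 ≅ 0.

Order the vertices as A < B < D < E < F < G < J. Listing each simplex with vertices in this order, K has dimension 2 with simplices:

  0-simplices (7): A, B, D, E, F, G, J
  1-simplices (18): AB, AD, AF, AG, AJ, BD, BE, BF, BG, BJ, DE, DF, DG, DJ, EF, EG, FJ, GJ
  2-simplices (12): ABD, ABG, ADF, AFJ, AGJ, BDJ, BEF, BEG, BFJ, DEF, DEG, DGJ

giving chain groups C_0 ≅ Z^7, C_1 ≅ Z^18, C_2 ≅ Z^12.

The boundary map ∂_1: C_1 → C_0 maps an edge to its endpoints' difference, ∂[p,q] = q − p. For instance
  ∂AB = B − A.
The 7×18 boundary matrix has rank 6 and Smith normal form diag(1,1,1,1,1,1).

The boundary map ∂_2: C_2 → C_1 maps a triangle to the signed sum of its edges. For instance
  ∂DEF = EF − DF + DE,
  ∂BEG = EG − BG + BE.
The resulting 18×12 matrix has rank 12, and its Smith normal form has invariant factors (1,1,1,1,1,1,1,1,1,1,1,2).

Computing H_k = (kernel of ∂_k) / (image of ∂_{k+1}):

  H_2: rank ker ∂_2 − rank ∂_3 = (12 − 12) − 0 = 0, and there is no ∂_3, so H_2 ≅ 0.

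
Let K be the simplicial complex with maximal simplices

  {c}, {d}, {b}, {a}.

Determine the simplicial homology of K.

Order the vertices as a < b < c < d. Listing each simplex with vertices in this order, K has dimension 0 with simplices:

  0-simplices (4): a, b, c, d

so the chain groups are C_0 ≅ Z^4.

Computing H_k = (kernel of ∂_k) / (image of ∂_{k+1}):

  H_0: rank C_0 − rank ∂_1 = 4 − 0 = 4, and there is no ∂_1, so H_0 ≅ Z^4.

(K is a triangulation of a set of 4 points.)

H_0 ≅ Z^4.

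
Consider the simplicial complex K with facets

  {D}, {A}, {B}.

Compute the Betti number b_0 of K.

b_0 = 3.

Fix the vertex order A < B < D and write every simplex with vertices in increasing order. Then dim K = 0 and the simplices of K are:

  0-simplices (3): A, B, D

so the chain groups are C_0 ≅ Z^3.

From H_k ≅ ker(∂_k) / im(∂_{k+1}) we obtain:

  H_0: rank C_0 − rank ∂_1 = 3 − 0 = 3, and there is no ∂_1, so H_0 = Z^3.

Hence the Betti numbers are b_0 = 3.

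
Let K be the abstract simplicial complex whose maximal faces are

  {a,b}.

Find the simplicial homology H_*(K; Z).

H_0 ≅ Z,  H_1 = 0.

Take the total order a < b on the vertex set. Then K (dimension 1) consists of the simplices:

  0-simplices (2): a, b
  1-simplices (1): ab

Hence C_0 ≅ Z^2, C_1 ≅ Z^1.

The boundary map ∂_1: C_1 → C_0 sends each edge [p,q] (with p < q) to q − p. For instance
  ∂ab = b − a.
This gives a 2×1 integer matrix of rank 1; reducing to Smith normal form yields diagonal entries (1).

Reading off H_k = ker ∂_k / im ∂_{k+1}:

  H_0: rank C_0 − rank ∂_1 = 2 − 1 = 1, and the invariant factors of ∂_1 are all 1, so H_0 = Z.
  H_1: rank ker ∂_1 − rank ∂_2 = (1 − 1) − 0 = 0, and there is no ∂_2, so H_1 = 0.

As a check, the Euler characteristic is 2 − 1 = 1, which agrees with 1 − 0 = 1.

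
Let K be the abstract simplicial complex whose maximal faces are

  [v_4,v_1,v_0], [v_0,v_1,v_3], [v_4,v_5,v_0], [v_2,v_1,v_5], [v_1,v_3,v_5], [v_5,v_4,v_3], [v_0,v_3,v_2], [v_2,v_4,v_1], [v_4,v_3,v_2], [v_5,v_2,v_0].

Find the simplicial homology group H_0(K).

H_0 ≅ Z.

Order the vertices as v_0 < v_1 < v_2 < v_3 < v_4 < v_5. Listing each simplex with vertices in this order, K has dimension 2 with simplices:

  0-simplices (6): [v_0], [v_1], [v_2], [v_3], [v_4], [v_5]
  1-simplices (15): (15 of them)
  2-simplices (10): [v_0,v_1,v_3], [v_0,v_1,v_4], [v_0,v_2,v_3], [v_0,v_2,v_5], [v_0,v_4,v_5], [v_1,v_2,v_4], [v_1,v_2,v_5], [v_1,v_3,v_5], [v_2,v_3,v_4], [v_3,v_4,v_5]

giving chain groups C_0 ≅ Z^6, C_1 ≅ Z^15, C_2 ≅ Z^10.

Boundary ∂_1: C_1 → C_0 sends each edge [p,q] (with p < q) to q − p. For instance
  ∂[v_0,v_2] = [v_2] − [v_0].
The resulting 6×15 matrix has rank 5, and its Smith normal form has invariant factors (1,1,1,1,1).

∂_2: C_2 → C_1 maps a triangle to the signed sum of its edges. For instance
  ∂[v_1,v_2,v_4] = [v_2,v_4] − [v_1,v_4] + [v_1,v_2],
  ∂[v_0,v_4,v_5] = [v_4,v_5] − [v_0,v_5] + [v_0,v_4].
The 15×10 boundary matrix has rank 10 and Smith normal form diag(1,1,1,1,1,1,1,1,1,2).

Reading off H_k = ker ∂_k / im ∂_{k+1}:

  H_0: rank C_0 − rank ∂_1 = 6 − 5 = 1, and the invariant factors of ∂_1 are all 1, so H_0 = Z.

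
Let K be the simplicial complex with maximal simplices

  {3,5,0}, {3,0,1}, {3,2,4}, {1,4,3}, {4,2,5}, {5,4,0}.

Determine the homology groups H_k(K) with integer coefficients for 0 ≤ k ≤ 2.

Fix the vertex order 0 < 1 < 2 < 3 < 4 < 5 and write every simplex with vertices in increasing order. Then dim K = 2 and the simplices of K are:

  0-simplices (6): [0], [1], [2], [3], [4], [5]
  1-simplices (12): [0,1], [0,3], [0,4], [0,5], [1,3], [1,4], [2,3], [2,4], [2,5], [3,4], [3,5], [4,5]
  2-simplices (6): [0,1,3], [0,3,5], [0,4,5], [1,3,4], [2,3,4], [2,4,5]

giving chain groups C_0 ≅ Z^6, C_1 ≅ Z^12, C_2 ≅ Z^6.

∂_1: C_1 → C_0 maps an edge to its endpoints' difference, ∂[p,q] = q − p. For instance
  ∂[3,5] = [5] − [3].
The 6×12 boundary matrix has rank 5 and Smith normal form diag(1,1,1,1,1).

∂_2: C_2 → C_1 maps a triangle to the signed sum of its edges. For instance
  ∂[0,3,5] = [3,5] − [0,5] + [0,3],
  ∂[2,3,4] = [3,4] − [2,4] + [2,3].
As a 12×6 matrix over Z this has rank 6, with invariant factors (1,1,1,1,1,1).

Computing H_k = (kernel of ∂_k) / (image of ∂_{k+1}):

  H_0: rank C_0 − rank ∂_1 = 6 − 5 = 1, and the invariant factors of ∂_1 are all 1, so H_0 = Z.
  H_1: rank ker ∂_1 − rank ∂_2 = (12 − 5) − 6 = 1, and the invariant factors of ∂_2 are all 1, so H_1 = Z.
  H_2: rank ker ∂_2 − rank ∂_3 = (6 − 6) − 0 = 0, and there is no ∂_3, so H_2 = 0.

H_0 ≅ Z,  H_1 ≅ Z,  H_2 = 0.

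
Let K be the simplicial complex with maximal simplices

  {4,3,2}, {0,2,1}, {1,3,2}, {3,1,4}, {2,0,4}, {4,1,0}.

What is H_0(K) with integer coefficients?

H_0 = Z.

Fix the vertex order 0 < 1 < 2 < 3 < 4 and write every simplex with vertices in increasing order. Then dim K = 2 and the simplices of K are:

  0-simplices (5): [0], [1], [2], [3], [4]
  1-simplices (9): [0,1], [0,2], [0,4], [1,2], [1,3], [1,4], [2,3], [2,4], [3,4]
  2-simplices (6): [0,1,2], [0,1,4], [0,2,4], [1,2,3], [1,3,4], [2,3,4]

giving chain groups C_0 ≅ Z^5, C_1 ≅ Z^9, C_2 ≅ Z^6.

Boundary ∂_1: C_1 → C_0 sends each edge [p,q] (with p < q) to q − p. For instance
  ∂[0,4] = [4] − [0].
The resulting 5×9 matrix has rank 4, and its Smith normal form has invariant factors (1,1,1,1).

The boundary map ∂_2: C_2 → C_1 acts by ∂[p,q,r] = [q,r] − [p,r] + [p,q]. For instance
  ∂[0,1,4] = [1,4] − [0,4] + [0,1],
  ∂[0,1,2] = [1,2] − [0,2] + [0,1].
The resulting 9×6 matrix has rank 5, and its Smith normal form has invariant factors (1,1,1,1,1).

Computing H_k = (kernel of ∂_k) / (image of ∂_{k+1}):

  H_0: rank C_0 − rank ∂_1 = 5 − 4 = 1, and the invariant factors of ∂_1 are all 1, so H_0 = Z.

(K is a triangulation of the 2-sphere S^2.)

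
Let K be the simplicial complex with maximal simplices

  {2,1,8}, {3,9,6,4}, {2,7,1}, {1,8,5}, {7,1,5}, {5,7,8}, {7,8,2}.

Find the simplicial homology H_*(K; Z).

H_0 = Z^2,  H_1 = 0,  H_2 = Z,  H_3 = 0.

Take the total order 1 < 2 < 3 < 4 < 5 < 6 < 7 < 8 < 9 on the vertex set. Then K (dimension 3) consists of the simplices:

  0-simplices (9): [1], [2], [3], [4], [5], [6], [7], [8], [9]
  1-simplices (15): [1,2], [1,5], [1,7], [1,8], [2,7], [2,8], [3,4], [3,6], [3,9], [4,6], [4,9], [5,7], [5,8], [6,9], [7,8]
  2-simplices (10): [1,2,7], [1,2,8], [1,5,7], [1,5,8], [2,7,8], [3,4,6], [3,4,9], [3,6,9], [4,6,9], [5,7,8]
  3-simplices (1): [3,4,6,9]

giving chain groups C_0 ≅ Z^9, C_1 ≅ Z^15, C_2 ≅ Z^10, C_3 ≅ Z^1.

Boundary ∂_1: C_1 → C_0 maps an edge to its endpoints' difference, ∂[p,q] = q − p.
The 9×15 boundary matrix has rank 7 and Smith normal form diag(1,1,1,1,1,1,1).

Boundary ∂_2: C_2 → C_1 sends each 2-simplex [p,q,r] to [q,r] − [p,r] + [p,q]. For instance
  ∂[3,4,6] = [4,6] − [3,6] + [3,4],
  ∂[3,6,9] = [6,9] − [3,9] + [3,6].
The resulting 15×10 matrix has rank 8, and its Smith normal form has invariant factors (1,1,1,1,1,1,1,1).

The boundary map ∂_3: C_3 → C_2 sends each 3-simplex σ to the alternating sum Σ_i (−1)^i (σ with its i-th vertex removed). For instance
  ∂[3,4,6,9] = [4,6,9] − [3,6,9] + [3,4,9] − [3,4,6].
The resulting 10×1 matrix has rank 1, and its Smith normal form has invariant factors (1).

Reading off H_k = ker ∂_k / im ∂_{k+1}:

  H_0: rank C_0 − rank ∂_1 = 9 − 7 = 2, and the invariant factors of ∂_1 are all 1, so H_0 ≅ Z^2.
  H_1: rank ker ∂_1 − rank ∂_2 = (15 − 7) − 8 = 0, and the invariant factors of ∂_2 are all 1, so H_1 ≅ 0.
  H_2: rank ker ∂_2 − rank ∂_3 = (10 − 8) − 1 = 1, and the invariant factors of ∂_3 are all 1, so H_2 ≅ Z.
  H_3: rank ker ∂_3 − rank ∂_4 = (1 − 1) − 0 = 0, and there is no ∂_4, so H_3 ≅ 0.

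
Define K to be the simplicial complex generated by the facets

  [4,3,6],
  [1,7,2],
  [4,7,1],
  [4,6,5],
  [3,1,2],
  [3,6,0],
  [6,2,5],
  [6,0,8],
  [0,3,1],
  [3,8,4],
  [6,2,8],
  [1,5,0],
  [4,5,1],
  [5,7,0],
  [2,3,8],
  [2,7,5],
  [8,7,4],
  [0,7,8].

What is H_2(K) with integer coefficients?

Take the total order 0 < 1 < 2 < 3 < 4 < 5 < 6 < 7 < 8 on the vertex set. Then K (dimension 2) consists of the simplices:

  0-simplices (9): [0], [1], [2], [3], [4], [5], [6], [7], [8]
  1-simplices (27): (27 of them)
  2-simplices (18): [0,1,3], [0,1,5], [0,3,6], [0,5,7], [0,6,8], [0,7,8], [1,2,3], [1,2,7], [1,4,5], [1,4,7], [2,3,8], [2,5,6], [2,5,7], [2,6,8], [3,4,6], [3,4,8], [4,5,6], [4,7,8]

giving chain groups C_0 ≅ Z^9, C_1 ≅ Z^27, C_2 ≅ Z^18.

The boundary map ∂_1: C_1 → C_0 maps an edge to its endpoints' difference, ∂[p,q] = q − p. For instance
  ∂[0,6] = [6] − [0].
As a 9×27 matrix over Z this has rank 8, with invariant factors (1,1,1,1,1,1,1,1).

The boundary map ∂_2: C_2 → C_1 acts by ∂[p,q,r] = [q,r] − [p,r] + [p,q]. For instance
  ∂[1,4,7] = [4,7] − [1,7] + [1,4],
  ∂[2,6,8] = [6,8] − [2,8] + [2,6].
The resulting 27×18 matrix has rank 18, and its Smith normal form has invariant factors (1,1,1,1,1,1,1,1,1,1,1,1,1,1,1,1,1,2).

From H_k ≅ ker(∂_k) / im(∂_{k+1}) we obtain:

  H_2: rank ker ∂_2 − rank ∂_3 = (18 − 18) − 0 = 0, and there is no ∂_3, so H_2 ≅ 0.

H_2 = 0.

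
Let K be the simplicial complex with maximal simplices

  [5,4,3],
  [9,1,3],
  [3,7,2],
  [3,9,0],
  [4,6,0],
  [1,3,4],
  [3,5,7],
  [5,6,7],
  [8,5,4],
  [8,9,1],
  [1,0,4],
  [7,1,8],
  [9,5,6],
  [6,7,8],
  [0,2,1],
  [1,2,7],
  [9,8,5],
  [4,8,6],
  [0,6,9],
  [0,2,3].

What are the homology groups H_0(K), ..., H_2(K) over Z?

H_0 = Z,  H_1 = Z ⊕ Z/2Z,  H_2 = 0.

Fix the vertex order 0 < 1 < 2 < 3 < 4 < 5 < 6 < 7 < 8 < 9 and write every simplex with vertices in increasing order. Then dim K = 2 and the simplices of K are:

  0-simplices (10): [0], [1], [2], [3], [4], [5], [6], [7], [8], [9]
  1-simplices (30): (30 of them)
  2-simplices (20): (20 of them)

so the chain groups are C_0 ≅ Z^10, C_1 ≅ Z^30, C_2 ≅ Z^20.

∂_1: C_1 → C_0 is given by ∂[p,q] = [q] − [p]. For instance
  ∂[5,8] = [8] − [5].
This gives a 10×30 integer matrix of rank 9; reducing to Smith normal form yields diagonal entries (1,1,1,1,1,1,1,1,1).

∂_2: C_2 → C_1 maps a triangle to the signed sum of its edges. For instance
  ∂[4,6,8] = [6,8] − [4,8] + [4,6],
  ∂[3,4,5] = [4,5] − [3,5] + [3,4].
The resulting 30×20 matrix has rank 20, and its Smith normal form has invariant factors (1,1,1,1,1,1,1,1,1,1,1,1,1,1,1,1,1,1,1,2).

Now H_k = ker ∂_k / im ∂_{k+1}, so:

  H_0: rank C_0 − rank ∂_1 = 10 − 9 = 1, and the invariant factors of ∂_1 are all 1, so H_0 ≅ Z.
  H_1: rank ker ∂_1 − rank ∂_2 = (30 − 9) − 20 = 1, and ∂_2 has invariant factor 2 > 1, so H_1 ≅ Z ⊕ Z/2Z.
  H_2: rank ker ∂_2 − rank ∂_3 = (20 − 20) − 0 = 0, and there is no ∂_3, so H_2 ≅ 0.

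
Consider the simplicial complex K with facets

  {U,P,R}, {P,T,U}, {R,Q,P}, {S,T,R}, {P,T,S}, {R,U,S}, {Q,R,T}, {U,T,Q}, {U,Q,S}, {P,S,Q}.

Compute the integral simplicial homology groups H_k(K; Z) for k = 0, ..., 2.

Order the vertices as P < Q < R < S < T < U. Listing each simplex with vertices in this order, K has dimension 2 with simplices:

  0-simplices (6): P, Q, R, S, T, U
  1-simplices (15): PQ, PR, PS, PT, PU, QR, QS, QT, QU, RS, RT, RU, ST, SU, TU
  2-simplices (10): PQR, PQS, PRU, PST, PTU, QRT, QSU, QTU, RST, RSU

so the chain groups are C_0 ≅ Z^6, C_1 ≅ Z^15, C_2 ≅ Z^10.

Boundary ∂_1: C_1 → C_0 sends each edge [p,q] (with p < q) to q − p.
The resulting 6×15 matrix has rank 5, and its Smith normal form has invariant factors (1,1,1,1,1).

∂_2: C_2 → C_1 acts by ∂[p,q,r] = [q,r] − [p,r] + [p,q]. For instance
  ∂PRU = RU − PU + PR,
  ∂PQR = QR − PR + PQ.
This gives a 15×10 integer matrix of rank 10; reducing to Smith normal form yields diagonal entries (1,1,1,1,1,1,1,1,1,2).

From H_k ≅ ker(∂_k) / im(∂_{k+1}) we obtain:

  H_0: rank C_0 − rank ∂_1 = 6 − 5 = 1, and the invariant factors of ∂_1 are all 1, so H_0 ≅ Z.
  H_1: rank ker ∂_1 − rank ∂_2 = (15 − 5) − 10 = 0, and ∂_2 has invariant factor 2 > 1, so H_1 ≅ Z/2.
  H_2: rank ker ∂_2 − rank ∂_3 = (10 − 10) − 0 = 0, and there is no ∂_3, so H_2 ≅ 0.

H_0 = Z,  H_1 = Z/2,  H_2 = 0.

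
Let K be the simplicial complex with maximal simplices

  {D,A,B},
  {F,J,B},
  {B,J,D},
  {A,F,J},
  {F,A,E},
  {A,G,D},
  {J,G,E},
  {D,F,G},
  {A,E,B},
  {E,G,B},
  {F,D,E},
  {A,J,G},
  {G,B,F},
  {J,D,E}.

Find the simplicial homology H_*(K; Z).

Order the vertices as A < B < D < E < F < G < J. Listing each simplex with vertices in this order, K has dimension 2 with simplices:

  0-simplices (7): A, B, D, E, F, G, J
  1-simplices (21): AB, AD, AE, AF, AG, AJ, BD, BE, BF, BG, BJ, DE, DF, DG, DJ, EF, EG, EJ, FG, FJ, GJ
  2-simplices (14): ABD, ABE, ADG, AEF, AFJ, AGJ, BDJ, BEG, BFG, BFJ, DEF, DEJ, DFG, EGJ

so the chain groups are C_0 ≅ Z^7, C_1 ≅ Z^21, C_2 ≅ Z^14.

The boundary map ∂_1: C_1 → C_0 is given by ∂[p,q] = [q] − [p].
As a 7×21 matrix over Z this has rank 6, with invariant factors (1,1,1,1,1,1).

The boundary map ∂_2: C_2 → C_1 maps a triangle to the signed sum of its edges. For instance
  ∂BFJ = FJ − BJ + BF,
  ∂AFJ = FJ − AJ + AF.
As a 21×14 matrix over Z this has rank 13, with invariant factors (1,1,1,1,1,1,1,1,1,1,1,1,1).

Reading off H_k = ker ∂_k / im ∂_{k+1}:

  H_0: rank C_0 − rank ∂_1 = 7 − 6 = 1, and the invariant factors of ∂_1 are all 1, so H_0 ≅ Z.
  H_1: rank ker ∂_1 − rank ∂_2 = (21 − 6) − 13 = 2, and the invariant factors of ∂_2 are all 1, so H_1 ≅ Z^2.
  H_2: rank ker ∂_2 − rank ∂_3 = (14 − 13) − 0 = 1, and there is no ∂_3, so H_2 ≅ Z.

As a check, the Euler characteristic is 7 − 21 + 14 = 0, which agrees with 1 − 2 + 1 = 0.
(K is a triangulation of the torus T^2.)

H_0 = Z,  H_1 = Z^2,  H_2 = Z.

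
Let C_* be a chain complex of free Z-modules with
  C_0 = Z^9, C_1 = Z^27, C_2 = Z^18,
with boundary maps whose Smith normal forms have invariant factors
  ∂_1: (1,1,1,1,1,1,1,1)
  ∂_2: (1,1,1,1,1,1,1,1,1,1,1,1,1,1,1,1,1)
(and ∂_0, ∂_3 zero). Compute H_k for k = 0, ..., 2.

H_0 ≅ Z,  H_1 ≅ Z^2,  H_2 ≅ Z.

H_0: b_0 = 9 − 0 − 8 = 1; torsion from ∂_1 factors > 1: none. So H_0 ≅ Z.
H_1: b_1 = 27 − 8 − 17 = 2; torsion from ∂_2 factors > 1: none. So H_1 ≅ Z^2.
H_2: b_2 = 18 − 17 − 0 = 1; torsion from ∂_3 factors > 1: none. So H_2 ≅ Z.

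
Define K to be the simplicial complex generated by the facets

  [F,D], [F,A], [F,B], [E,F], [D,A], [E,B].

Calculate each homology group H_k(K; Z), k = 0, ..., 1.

Order the vertices as A < B < D < E < F. Listing each simplex with vertices in this order, K has dimension 1 with simplices:

  0-simplices (5): A, B, D, E, F
  1-simplices (6): AD, AF, BE, BF, DF, EF

giving chain groups C_0 ≅ Z^5, C_1 ≅ Z^6.

Boundary ∂_1: C_1 → C_0 is given by ∂[p,q] = [q] − [p].
The resulting 5×6 matrix has rank 4, and its Smith normal form has invariant factors (1,1,1,1).

Computing H_k = (kernel of ∂_k) / (image of ∂_{k+1}):

  H_0: rank C_0 − rank ∂_1 = 5 − 4 = 1, and the invariant factors of ∂_1 are all 1, so H_0 ≅ Z.
  H_1: rank ker ∂_1 − rank ∂_2 = (6 − 4) − 0 = 2, and there is no ∂_2, so H_1 ≅ Z^2.

H_0 ≅ Z,  H_1 ≅ Z^2.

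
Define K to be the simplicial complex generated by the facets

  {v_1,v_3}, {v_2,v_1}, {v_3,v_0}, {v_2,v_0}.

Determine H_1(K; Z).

H_1 = Z.

Order the vertices as v_0 < v_1 < v_2 < v_3. Listing each simplex with vertices in this order, K has dimension 1 with simplices:

  0-simplices (4): [v_0], [v_1], [v_2], [v_3]
  1-simplices (4): [v_0,v_2], [v_0,v_3], [v_1,v_2], [v_1,v_3]

so the chain groups are C_0 ≅ Z^4, C_1 ≅ Z^4.

The boundary map ∂_1: C_1 → C_0 is given by ∂[p,q] = [q] − [p].
The resulting 4×4 matrix has rank 3, and its Smith normal form has invariant factors (1,1,1).

From H_k ≅ ker(∂_k) / im(∂_{k+1}) we obtain:

  H_1: rank ker ∂_1 − rank ∂_2 = (4 − 3) − 0 = 1, and there is no ∂_2, so H_1 = Z.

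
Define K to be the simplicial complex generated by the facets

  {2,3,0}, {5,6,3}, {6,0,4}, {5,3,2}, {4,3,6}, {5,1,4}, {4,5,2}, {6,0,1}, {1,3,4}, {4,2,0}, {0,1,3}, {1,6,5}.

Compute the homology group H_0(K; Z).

H_0 = Z.

Take the total order 0 < 1 < 2 < 3 < 4 < 5 < 6 on the vertex set. Then K (dimension 2) consists of the simplices:

  0-simplices (7): [0], [1], [2], [3], [4], [5], [6]
  1-simplices (18): [0,1], [0,2], [0,3], [0,4], [0,6], [1,3], [1,4], [1,5], [1,6], [2,3], [2,4], [2,5], [3,4], [3,5], [3,6], [4,5], [4,6], [5,6]
  2-simplices (12): [0,1,3], [0,1,6], [0,2,3], [0,2,4], [0,4,6], [1,3,4], [1,4,5], [1,5,6], [2,3,5], [2,4,5], [3,4,6], [3,5,6]

Hence C_0 ≅ Z^7, C_1 ≅ Z^18, C_2 ≅ Z^12.

Boundary ∂_1: C_1 → C_0 sends each edge [p,q] (with p < q) to q − p. For instance
  ∂[1,6] = [6] − [1].
The resulting 7×18 matrix has rank 6, and its Smith normal form has invariant factors (1,1,1,1,1,1).

The boundary map ∂_2: C_2 → C_1 acts by ∂[p,q,r] = [q,r] − [p,r] + [p,q]. For instance
  ∂[0,2,3] = [2,3] − [0,3] + [0,2],
  ∂[0,1,3] = [1,3] − [0,3] + [0,1].
This gives a 18×12 integer matrix of rank 12; reducing to Smith normal form yields diagonal entries (1,1,1,1,1,1,1,1,1,1,1,2).

Computing H_k = (kernel of ∂_k) / (image of ∂_{k+1}):

  H_0: rank C_0 − rank ∂_1 = 7 − 6 = 1, and the invariant factors of ∂_1 are all 1, so H_0 = Z.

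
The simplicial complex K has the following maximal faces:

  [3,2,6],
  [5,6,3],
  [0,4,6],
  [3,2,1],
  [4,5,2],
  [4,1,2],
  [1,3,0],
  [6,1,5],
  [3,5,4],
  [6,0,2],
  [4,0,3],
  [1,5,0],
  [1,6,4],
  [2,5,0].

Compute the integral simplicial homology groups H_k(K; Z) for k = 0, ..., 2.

We work with the vertex ordering 0 < 1 < 2 < 3 < 4 < 5 < 6. The simplices of K, each written with vertices in increasing order, are:

  0-simplices (7): [0], [1], [2], [3], [4], [5], [6]
  1-simplices (21): [0,1], [0,2], [0,3], [0,4], [0,5], [0,6], [1,2], [1,3], [1,4], [1,5], [1,6], [2,3], [2,4], [2,5], [2,6], [3,4], [3,5], [3,6], [4,5], [4,6], [5,6]
  2-simplices (14): [0,1,3], [0,1,5], [0,2,5], [0,2,6], [0,3,4], [0,4,6], [1,2,3], [1,2,4], [1,4,6], [1,5,6], [2,3,6], [2,4,5], [3,4,5], [3,5,6]

so the chain groups are C_0 ≅ Z^7, C_1 ≅ Z^21, C_2 ≅ Z^14.

∂_1: C_1 → C_0 sends each edge [p,q] (with p < q) to q − p. For instance
  ∂[4,5] = [5] − [4].
The resulting 7×21 matrix has rank 6, and its Smith normal form has invariant factors (1,1,1,1,1,1).

The boundary map ∂_2: C_2 → C_1 acts by ∂[p,q,r] = [q,r] − [p,r] + [p,q]. For instance
  ∂[1,2,4] = [2,4] − [1,4] + [1,2],
  ∂[0,1,3] = [1,3] − [0,3] + [0,1].
As a 21×14 matrix over Z this has rank 13, with invariant factors (1,1,1,1,1,1,1,1,1,1,1,1,1).

Computing H_k = (kernel of ∂_k) / (image of ∂_{k+1}):

  H_0: rank C_0 − rank ∂_1 = 7 − 6 = 1, and the invariant factors of ∂_1 are all 1, so H_0 = Z.
  H_1: rank ker ∂_1 − rank ∂_2 = (21 − 6) − 13 = 2, and the invariant factors of ∂_2 are all 1, so H_1 = Z^2.
  H_2: rank ker ∂_2 − rank ∂_3 = (14 − 13) − 0 = 1, and there is no ∂_3, so H_2 = Z.

As a check, the Euler characteristic is 7 − 21 + 14 = 0, which agrees with 1 − 2 + 1 = 0.

H_0 ≅ Z,  H_1 ≅ Z^2,  H_2 ≅ Z.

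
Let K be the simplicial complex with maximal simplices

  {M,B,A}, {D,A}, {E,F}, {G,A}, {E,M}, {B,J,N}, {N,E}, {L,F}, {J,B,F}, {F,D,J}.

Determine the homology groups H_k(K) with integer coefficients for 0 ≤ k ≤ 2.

Order the vertices as A < B < D < E < F < G < J < L < M < N. Listing each simplex with vertices in this order, K has dimension 2 with simplices:

  0-simplices (10): A, B, D, E, F, G, J, L, M, N
  1-simplices (16): AB, AD, AG, AM, BF, BJ, BM, BN, DF, DJ, EF, EM, EN, FJ, FL, JN
  2-simplices (4): ABM, BFJ, BJN, DFJ

giving chain groups C_0 ≅ Z^10, C_1 ≅ Z^16, C_2 ≅ Z^4.

The boundary map ∂_1: C_1 → C_0 is given by ∂[p,q] = [q] − [p].
This gives a 10×16 integer matrix of rank 9; reducing to Smith normal form yields diagonal entries (1,1,1,1,1,1,1,1,1).

Boundary ∂_2: C_2 → C_1 acts by ∂[p,q,r] = [q,r] − [p,r] + [p,q]. For instance
  ∂DFJ = FJ − DJ + DF,
  ∂BJN = JN − BN + BJ.
This gives a 16×4 integer matrix of rank 4; reducing to Smith normal form yields diagonal entries (1,1,1,1).

Reading off H_k = ker ∂_k / im ∂_{k+1}:

  H_0: rank C_0 − rank ∂_1 = 10 − 9 = 1, and the invariant factors of ∂_1 are all 1, so H_0 ≅ Z.
  H_1: rank ker ∂_1 − rank ∂_2 = (16 − 9) − 4 = 3, and the invariant factors of ∂_2 are all 1, so H_1 ≅ Z^3.
  H_2: rank ker ∂_2 − rank ∂_3 = (4 − 4) − 0 = 0, and there is no ∂_3, so H_2 ≅ 0.

H_0 ≅ Z,  H_1 ≅ Z^3,  H_2 = 0.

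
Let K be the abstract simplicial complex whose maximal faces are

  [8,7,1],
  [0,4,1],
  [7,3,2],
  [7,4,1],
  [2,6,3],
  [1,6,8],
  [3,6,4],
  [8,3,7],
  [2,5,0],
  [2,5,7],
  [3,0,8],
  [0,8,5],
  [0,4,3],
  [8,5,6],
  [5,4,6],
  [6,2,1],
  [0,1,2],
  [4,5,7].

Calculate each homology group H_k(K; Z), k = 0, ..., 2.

H_0 ≅ Z,  H_1 ≅ Z^2,  H_2 ≅ Z.

We work with the vertex ordering 0 < 1 < 2 < 3 < 4 < 5 < 6 < 7 < 8. The simplices of K, each written with vertices in increasing order, are:

  0-simplices (9): [0], [1], [2], [3], [4], [5], [6], [7], [8]
  1-simplices (27): (27 of them)
  2-simplices (18): [0,1,2], [0,1,4], [0,2,5], [0,3,4], [0,3,8], [0,5,8], [1,2,6], [1,4,7], [1,6,8], [1,7,8], [2,3,6], [2,3,7], [2,5,7], [3,4,6], [3,7,8], [4,5,6], [4,5,7], [5,6,8]

so the chain groups are C_0 ≅ Z^9, C_1 ≅ Z^27, C_2 ≅ Z^18.

∂_1: C_1 → C_0 maps an edge to its endpoints' difference, ∂[p,q] = q − p. For instance
  ∂[5,6] = [6] − [5].
The 9×27 boundary matrix has rank 8 and Smith normal form diag(1,1,1,1,1,1,1,1).

Boundary ∂_2: C_2 → C_1 sends each 2-simplex [p,q,r] to [q,r] − [p,r] + [p,q]. For instance
  ∂[2,3,7] = [3,7] − [2,7] + [2,3],
  ∂[1,7,8] = [7,8] − [1,8] + [1,7].
The 27×18 boundary matrix has rank 17 and Smith normal form diag(1,1,1,1,1,1,1,1,1,1,1,1,1,1,1,1,1).

Now H_k = ker ∂_k / im ∂_{k+1}, so:

  H_0: rank C_0 − rank ∂_1 = 9 − 8 = 1, and the invariant factors of ∂_1 are all 1, so H_0 = Z.
  H_1: rank ker ∂_1 − rank ∂_2 = (27 − 8) − 17 = 2, and the invariant factors of ∂_2 are all 1, so H_1 = Z^2.
  H_2: rank ker ∂_2 − rank ∂_3 = (18 − 17) − 0 = 1, and there is no ∂_3, so H_2 = Z.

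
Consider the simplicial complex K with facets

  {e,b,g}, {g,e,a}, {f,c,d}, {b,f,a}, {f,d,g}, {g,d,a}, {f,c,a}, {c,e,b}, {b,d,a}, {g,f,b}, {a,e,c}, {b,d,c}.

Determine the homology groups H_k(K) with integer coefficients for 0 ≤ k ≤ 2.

H_0 ≅ Z,  H_1 ≅ Z/2,  H_2 = 0.

Order the vertices as a < b < c < d < e < f < g. Listing each simplex with vertices in this order, K has dimension 2 with simplices:

  0-simplices (7): a, b, c, d, e, f, g
  1-simplices (18): ab, ac, ad, ae, af, ag, bc, bd, be, bf, bg, cd, ce, cf, df, dg, eg, fg
  2-simplices (12): abd, abf, ace, acf, adg, aeg, bcd, bce, beg, bfg, cdf, dfg

Hence C_0 ≅ Z^7, C_1 ≅ Z^18, C_2 ≅ Z^12.

∂_1: C_1 → C_0 maps an edge to its endpoints' difference, ∂[p,q] = q − p.
As a 7×18 matrix over Z this has rank 6, with invariant factors (1,1,1,1,1,1).

The boundary map ∂_2: C_2 → C_1 acts by ∂[p,q,r] = [q,r] − [p,r] + [p,q]. For instance
  ∂acf = cf − af + ac,
  ∂beg = eg − bg + be.
As a 18×12 matrix over Z this has rank 12, with invariant factors (1,1,1,1,1,1,1,1,1,1,1,2).

Reading off H_k = ker ∂_k / im ∂_{k+1}:

  H_0: rank C_0 − rank ∂_1 = 7 − 6 = 1, and the invariant factors of ∂_1 are all 1, so H_0 ≅ Z.
  H_1: rank ker ∂_1 − rank ∂_2 = (18 − 6) − 12 = 0, and ∂_2 has invariant factor 2 > 1, so H_1 ≅ Z/2.
  H_2: rank ker ∂_2 − rank ∂_3 = (12 − 12) − 0 = 0, and there is no ∂_3, so H_2 ≅ 0.

(K is a triangulation of the real projective plane RP^2.)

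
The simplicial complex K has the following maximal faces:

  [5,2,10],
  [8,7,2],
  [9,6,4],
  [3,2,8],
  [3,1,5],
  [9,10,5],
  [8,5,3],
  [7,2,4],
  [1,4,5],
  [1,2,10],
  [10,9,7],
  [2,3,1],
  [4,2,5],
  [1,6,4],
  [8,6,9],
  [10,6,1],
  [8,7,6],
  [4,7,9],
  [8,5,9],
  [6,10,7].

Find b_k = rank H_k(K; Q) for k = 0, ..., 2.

b_0 = 1, b_1 = 1, b_2 = 0.

Take the total order 1 < 2 < 3 < 4 < 5 < 6 < 7 < 8 < 9 < 10 on the vertex set. Then K (dimension 2) consists of the simplices:

  0-simplices (10): [1], [2], [3], [4], [5], [6], [7], [8], [9], [10]
  1-simplices (30): (30 of them)
  2-simplices (20): (20 of them)

so the chain groups are C_0 ≅ Z^10, C_1 ≅ Z^30, C_2 ≅ Z^20.

∂_1: C_1 → C_0 maps an edge to its endpoints' difference, ∂[p,q] = q − p. For instance
  ∂[1,6] = [6] − [1].
As a 10×30 matrix over Z this has rank 9, with invariant factors (1,1,1,1,1,1,1,1,1).

Boundary ∂_2: C_2 → C_1 acts by ∂[p,q,r] = [q,r] − [p,r] + [p,q]. For instance
  ∂[5,8,9] = [8,9] − [5,9] + [5,8],
  ∂[2,4,5] = [4,5] − [2,5] + [2,4].
This gives a 30×20 integer matrix of rank 20; reducing to Smith normal form yields diagonal entries (1,1,1,1,1,1,1,1,1,1,1,1,1,1,1,1,1,1,1,2).

Now H_k = ker ∂_k / im ∂_{k+1}, so:

  H_0: rank C_0 − rank ∂_1 = 10 − 9 = 1, and the invariant factors of ∂_1 are all 1, so H_0 ≅ Z.
  H_1: rank ker ∂_1 − rank ∂_2 = (30 − 9) − 20 = 1, and ∂_2 has invariant factor 2 > 1, so H_1 ≅ Z × Z/2.
  H_2: rank ker ∂_2 − rank ∂_3 = (20 − 20) − 0 = 0, and there is no ∂_3, so H_2 ≅ 0.

Hence the Betti numbers are b_0 = 1, b_1 = 1, b_2 = 0.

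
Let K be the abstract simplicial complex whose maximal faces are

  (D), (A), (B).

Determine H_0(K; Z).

H_0 = Z^3.

We work with the vertex ordering A < B < D. The simplices of K, each written with vertices in increasing order, are:

  0-simplices (3): A, B, D

so the chain groups are C_0 ≅ Z^3.

Reading off H_k = ker ∂_k / im ∂_{k+1}:

  H_0: rank C_0 − rank ∂_1 = 3 − 0 = 3, and there is no ∂_1, so H_0 = Z^3.

(K is a triangulation of a set of 3 points.)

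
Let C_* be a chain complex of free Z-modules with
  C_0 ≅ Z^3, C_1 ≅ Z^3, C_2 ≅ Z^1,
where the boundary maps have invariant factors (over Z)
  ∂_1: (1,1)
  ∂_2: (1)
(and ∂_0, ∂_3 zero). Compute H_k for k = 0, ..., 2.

H_0 ≅ Z,  H_1 = 0,  H_2 = 0.

H_0: b_0 = 3 − 0 − 2 = 1; torsion from ∂_1 factors > 1: none. So H_0 ≅ Z.
H_1: b_1 = 3 − 2 − 1 = 0; torsion from ∂_2 factors > 1: none. So H_1 ≅ 0.
H_2: b_2 = 1 − 1 − 0 = 0; torsion from ∂_3 factors > 1: none. So H_2 ≅ 0.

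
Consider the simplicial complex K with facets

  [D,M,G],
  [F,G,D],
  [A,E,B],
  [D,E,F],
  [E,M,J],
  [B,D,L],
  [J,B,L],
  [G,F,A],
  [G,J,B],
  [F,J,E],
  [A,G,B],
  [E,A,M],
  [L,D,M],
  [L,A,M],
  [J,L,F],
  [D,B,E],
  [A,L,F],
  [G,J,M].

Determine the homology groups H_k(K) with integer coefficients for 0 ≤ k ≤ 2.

Order the vertices as A < B < D < E < F < G < J < L < M. Listing each simplex with vertices in this order, K has dimension 2 with simplices:

  0-simplices (9): A, B, D, E, F, G, J, L, M
  1-simplices (27): AB, AE, AF, AG, AL, AM, BD, BE, BG, BJ, BL, DE, DF, DG, DL, DM, EF, EJ, EM, FG, FJ, FL, GJ, GM, JL, JM, LM
  2-simplices (18): ABE, ABG, AEM, AFG, AFL, ALM, BDE, BDL, BGJ, BJL, DEF, DFG, DGM, DLM, EFJ, EJM, FJL, GJM

giving chain groups C_0 ≅ Z^9, C_1 ≅ Z^27, C_2 ≅ Z^18.

∂_1: C_1 → C_0 is given by ∂[p,q] = [q] − [p].
The resulting 9×27 matrix has rank 8, and its Smith normal form has invariant factors (1,1,1,1,1,1,1,1).

Boundary ∂_2: C_2 → C_1 sends each 2-simplex [p,q,r] to [q,r] − [p,r] + [p,q]. For instance
  ∂BDE = DE − BE + BD,
  ∂DGM = GM − DM + DG.
This gives a 27×18 integer matrix of rank 17; reducing to Smith normal form yields diagonal entries (1,1,1,1,1,1,1,1,1,1,1,1,1,1,1,1,1).

Reading off H_k = ker ∂_k / im ∂_{k+1}:

  H_0: rank C_0 − rank ∂_1 = 9 − 8 = 1, and the invariant factors of ∂_1 are all 1, so H_0 = Z.
  H_1: rank ker ∂_1 − rank ∂_2 = (27 − 8) − 17 = 2, and the invariant factors of ∂_2 are all 1, so H_1 = Z^2.
  H_2: rank ker ∂_2 − rank ∂_3 = (18 − 17) − 0 = 1, and there is no ∂_3, so H_2 = Z.

As a check, the Euler characteristic is 9 − 27 + 18 = 0, which agrees with 1 − 2 + 1 = 0.
(K is a triangulation of the torus T^2.)

H_0 ≅ Z,  H_1 ≅ Z^2,  H_2 ≅ Z.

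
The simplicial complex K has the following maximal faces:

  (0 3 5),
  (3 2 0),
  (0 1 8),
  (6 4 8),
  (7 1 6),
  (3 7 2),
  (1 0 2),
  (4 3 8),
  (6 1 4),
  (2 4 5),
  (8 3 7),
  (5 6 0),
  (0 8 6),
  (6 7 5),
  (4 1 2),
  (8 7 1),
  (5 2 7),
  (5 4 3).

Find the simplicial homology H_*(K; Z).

H_0 ≅ Z,  H_1 ≅ Z ⊕ Z/2,  H_2 = 0.

Order the vertices as 0 < 1 < 2 < 3 < 4 < 5 < 6 < 7 < 8. Listing each simplex with vertices in this order, K has dimension 2 with simplices:

  0-simplices (9): [0], [1], [2], [3], [4], [5], [6], [7], [8]
  1-simplices (27): (27 of them)
  2-simplices (18): [0,1,2], [0,1,8], [0,2,3], [0,3,5], [0,5,6], [0,6,8], [1,2,4], [1,4,6], [1,6,7], [1,7,8], [2,3,7], [2,4,5], [2,5,7], [3,4,5], [3,4,8], [3,7,8], [4,6,8], [5,6,7]

giving chain groups C_0 ≅ Z^9, C_1 ≅ Z^27, C_2 ≅ Z^18.

∂_1: C_1 → C_0 maps an edge to its endpoints' difference, ∂[p,q] = q − p.
As a 9×27 matrix over Z this has rank 8, with invariant factors (1,1,1,1,1,1,1,1).

∂_2: C_2 → C_1 acts by ∂[p,q,r] = [q,r] − [p,r] + [p,q]. For instance
  ∂[0,2,3] = [2,3] − [0,3] + [0,2],
  ∂[5,6,7] = [6,7] − [5,7] + [5,6].
The resulting 27×18 matrix has rank 18, and its Smith normal form has invariant factors (1,1,1,1,1,1,1,1,1,1,1,1,1,1,1,1,1,2).

Computing H_k = (kernel of ∂_k) / (image of ∂_{k+1}):

  H_0: rank C_0 − rank ∂_1 = 9 − 8 = 1, and the invariant factors of ∂_1 are all 1, so H_0 ≅ Z.
  H_1: rank ker ∂_1 − rank ∂_2 = (27 − 8) − 18 = 1, and ∂_2 has invariant factor 2 > 1, so H_1 ≅ Z ⊕ Z/2.
  H_2: rank ker ∂_2 − rank ∂_3 = (18 − 18) − 0 = 0, and there is no ∂_3, so H_2 ≅ 0.

As a check, the Euler characteristic is 9 − 27 + 18 = 0, which agrees with 1 − 1 + 0 = 0.
(K is a triangulation of the Klein bottle.)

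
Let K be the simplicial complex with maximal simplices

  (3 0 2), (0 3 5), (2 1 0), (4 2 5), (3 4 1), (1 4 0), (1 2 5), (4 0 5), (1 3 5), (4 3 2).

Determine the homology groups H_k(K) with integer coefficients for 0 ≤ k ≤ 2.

We work with the vertex ordering 0 < 1 < 2 < 3 < 4 < 5. The simplices of K, each written with vertices in increasing order, are:

  0-simplices (6): [0], [1], [2], [3], [4], [5]
  1-simplices (15): [0,1], [0,2], [0,3], [0,4], [0,5], [1,2], [1,3], [1,4], [1,5], [2,3], [2,4], [2,5], [3,4], [3,5], [4,5]
  2-simplices (10): [0,1,2], [0,1,4], [0,2,3], [0,3,5], [0,4,5], [1,2,5], [1,3,4], [1,3,5], [2,3,4], [2,4,5]

Hence C_0 ≅ Z^6, C_1 ≅ Z^15, C_2 ≅ Z^10.

∂_1: C_1 → C_0 maps an edge to its endpoints' difference, ∂[p,q] = q − p.
This gives a 6×15 integer matrix of rank 5; reducing to Smith normal form yields diagonal entries (1,1,1,1,1).

Boundary ∂_2: C_2 → C_1 sends each 2-simplex [p,q,r] to [q,r] − [p,r] + [p,q]. For instance
  ∂[0,1,2] = [1,2] − [0,2] + [0,1],
  ∂[0,2,3] = [2,3] − [0,3] + [0,2].
The 15×10 boundary matrix has rank 10 and Smith normal form diag(1,1,1,1,1,1,1,1,1,2).

Computing H_k = (kernel of ∂_k) / (image of ∂_{k+1}):

  H_0: rank C_0 − rank ∂_1 = 6 − 5 = 1, and the invariant factors of ∂_1 are all 1, so H_0 ≅ Z.
  H_1: rank ker ∂_1 − rank ∂_2 = (15 − 5) − 10 = 0, and ∂_2 has invariant factor 2 > 1, so H_1 ≅ Z/2.
  H_2: rank ker ∂_2 − rank ∂_3 = (10 − 10) − 0 = 0, and there is no ∂_3, so H_2 ≅ 0.

As a check, the Euler characteristic is 6 − 15 + 10 = 1, which agrees with 1 − 0 + 0 = 1.

H_0 ≅ Z,  H_1 ≅ Z/2,  H_2 = 0.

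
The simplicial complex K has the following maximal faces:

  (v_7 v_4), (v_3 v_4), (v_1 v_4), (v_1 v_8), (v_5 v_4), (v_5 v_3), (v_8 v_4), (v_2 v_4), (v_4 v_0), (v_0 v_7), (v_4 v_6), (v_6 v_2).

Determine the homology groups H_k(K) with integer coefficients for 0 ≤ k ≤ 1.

H_0 ≅ Z,  H_1 ≅ Z^4.

K has 9 vertices, 12 edges.
rank ∂_0 = 0, rank ∂_1 = 8 ⇒ b_0 = 9 − 0 − 8 = 1; all invariant factors of ∂_1 are 1 so no torsion. So H_0 = Z.
rank ∂_1 = 8, rank ∂_2 = 0 ⇒ b_1 = 12 − 8 − 0 = 4. So H_1 = Z^4.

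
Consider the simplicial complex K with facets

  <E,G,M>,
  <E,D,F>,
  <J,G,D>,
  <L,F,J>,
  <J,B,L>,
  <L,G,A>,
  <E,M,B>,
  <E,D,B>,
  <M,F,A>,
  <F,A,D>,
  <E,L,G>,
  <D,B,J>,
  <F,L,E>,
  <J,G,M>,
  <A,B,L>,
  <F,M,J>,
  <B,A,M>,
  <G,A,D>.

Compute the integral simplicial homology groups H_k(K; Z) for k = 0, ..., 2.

Order the vertices as A < B < D < E < F < G < J < L < M. Listing each simplex with vertices in this order, K has dimension 2 with simplices:

  0-simplices (9): A, B, D, E, F, G, J, L, M
  1-simplices (27): AB, AD, AF, AG, AL, AM, BD, BE, BJ, BL, BM, DE, DF, DG, DJ, EF, EG, EL, EM, FJ, FL, FM, GJ, GL, GM, JL, JM
  2-simplices (18): ABL, ABM, ADF, ADG, AFM, AGL, BDE, BDJ, BEM, BJL, DEF, DGJ, EFL, EGL, EGM, FJL, FJM, GJM

Hence C_0 ≅ Z^9, C_1 ≅ Z^27, C_2 ≅ Z^18.

∂_1: C_1 → C_0 is given by ∂[p,q] = [q] − [p]. For instance
  ∂BE = E − B.
This gives a 9×27 integer matrix of rank 8; reducing to Smith normal form yields diagonal entries (1,1,1,1,1,1,1,1).

∂_2: C_2 → C_1 acts by ∂[p,q,r] = [q,r] − [p,r] + [p,q]. For instance
  ∂AGL = GL − AL + AG,
  ∂DGJ = GJ − DJ + DG.
As a 27×18 matrix over Z this has rank 17, with invariant factors (1,1,1,1,1,1,1,1,1,1,1,1,1,1,1,1,1).

Reading off H_k = ker ∂_k / im ∂_{k+1}:

  H_0: rank C_0 − rank ∂_1 = 9 − 8 = 1, and the invariant factors of ∂_1 are all 1, so H_0 ≅ Z.
  H_1: rank ker ∂_1 − rank ∂_2 = (27 − 8) − 17 = 2, and the invariant factors of ∂_2 are all 1, so H_1 ≅ Z^2.
  H_2: rank ker ∂_2 − rank ∂_3 = (18 − 17) − 0 = 1, and there is no ∂_3, so H_2 ≅ Z.

H_0 ≅ Z,  H_1 ≅ Z^2,  H_2 ≅ Z.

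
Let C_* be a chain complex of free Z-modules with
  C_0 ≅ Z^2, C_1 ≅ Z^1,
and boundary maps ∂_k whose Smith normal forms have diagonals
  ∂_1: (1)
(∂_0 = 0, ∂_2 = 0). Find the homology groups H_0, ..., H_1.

H_0 = Z,  H_1 = 0.

H_0: b_0 = 2 − 0 − 1 = 1; torsion from ∂_1 factors > 1: none. So H_0 = Z.
H_1: b_1 = 1 − 1 − 0 = 0; torsion from ∂_2 factors > 1: none. So H_1 = 0.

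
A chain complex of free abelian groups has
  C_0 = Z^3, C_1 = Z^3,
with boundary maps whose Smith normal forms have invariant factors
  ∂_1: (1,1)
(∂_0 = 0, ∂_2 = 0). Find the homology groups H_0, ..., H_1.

H_0 = Z,  H_1 = Z.

H_0: b_0 = 3 − 0 − 2 = 1; torsion from ∂_1 factors > 1: none. So H_0 = Z.
H_1: b_1 = 3 − 2 − 0 = 1; torsion from ∂_2 factors > 1: none. So H_1 = Z.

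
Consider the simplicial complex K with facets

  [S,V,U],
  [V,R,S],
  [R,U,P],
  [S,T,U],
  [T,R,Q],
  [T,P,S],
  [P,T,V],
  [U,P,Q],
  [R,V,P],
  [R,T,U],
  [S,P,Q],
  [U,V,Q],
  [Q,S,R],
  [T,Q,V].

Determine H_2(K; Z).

Take the total order P < Q < R < S < T < U < V on the vertex set. Then K (dimension 2) consists of the simplices:

  0-simplices (7): P, Q, R, S, T, U, V
  1-simplices (21): PQ, PR, PS, PT, PU, PV, QR, QS, QT, QU, QV, RS, RT, RU, RV, ST, SU, SV, TU, TV, UV
  2-simplices (14): PQS, PQU, PRU, PRV, PST, PTV, QRS, QRT, QTV, QUV, RSV, RTU, STU, SUV

so the chain groups are C_0 ≅ Z^7, C_1 ≅ Z^21, C_2 ≅ Z^14.

The boundary map ∂_1: C_1 → C_0 is given by ∂[p,q] = [q] − [p]. For instance
  ∂SU = U − S.
The resulting 7×21 matrix has rank 6, and its Smith normal form has invariant factors (1,1,1,1,1,1).

Boundary ∂_2: C_2 → C_1 acts by ∂[p,q,r] = [q,r] − [p,r] + [p,q]. For instance
  ∂PRU = RU − PU + PR,
  ∂SUV = UV − SV + SU.
As a 21×14 matrix over Z this has rank 13, with invariant factors (1,1,1,1,1,1,1,1,1,1,1,1,1).

Reading off H_k = ker ∂_k / im ∂_{k+1}:

  H_2: rank ker ∂_2 − rank ∂_3 = (14 − 13) − 0 = 1, and there is no ∂_3, so H_2 = Z.

(K is a triangulation of the torus T^2.)

H_2 ≅ Z.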